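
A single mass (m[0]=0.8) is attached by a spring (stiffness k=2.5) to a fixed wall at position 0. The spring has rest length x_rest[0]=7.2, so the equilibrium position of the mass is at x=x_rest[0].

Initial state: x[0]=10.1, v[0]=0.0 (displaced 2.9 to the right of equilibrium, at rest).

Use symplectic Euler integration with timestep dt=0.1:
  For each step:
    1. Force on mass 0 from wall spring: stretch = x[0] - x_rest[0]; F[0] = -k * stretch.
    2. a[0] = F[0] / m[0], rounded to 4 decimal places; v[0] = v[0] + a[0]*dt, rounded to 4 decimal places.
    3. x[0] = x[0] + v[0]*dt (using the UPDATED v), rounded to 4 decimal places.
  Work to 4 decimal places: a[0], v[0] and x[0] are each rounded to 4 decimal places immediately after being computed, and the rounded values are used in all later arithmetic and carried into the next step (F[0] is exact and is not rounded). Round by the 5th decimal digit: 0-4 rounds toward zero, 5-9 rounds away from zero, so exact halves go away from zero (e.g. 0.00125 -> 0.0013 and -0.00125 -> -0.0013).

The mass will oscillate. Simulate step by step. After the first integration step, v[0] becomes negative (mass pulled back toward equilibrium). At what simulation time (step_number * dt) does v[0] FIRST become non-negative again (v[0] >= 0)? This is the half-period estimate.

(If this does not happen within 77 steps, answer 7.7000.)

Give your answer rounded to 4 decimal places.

Step 0: x=[10.1000] v=[0.0000]
Step 1: x=[10.0094] v=[-0.9063]
Step 2: x=[9.8310] v=[-1.7842]
Step 3: x=[9.5704] v=[-2.6064]
Step 4: x=[9.2357] v=[-3.3472]
Step 5: x=[8.8374] v=[-3.9834]
Step 6: x=[8.3879] v=[-4.4951]
Step 7: x=[7.9013] v=[-4.8663]
Step 8: x=[7.3928] v=[-5.0855]
Step 9: x=[6.8782] v=[-5.1458]
Step 10: x=[6.3737] v=[-5.0452]
Step 11: x=[5.8950] v=[-4.7870]
Step 12: x=[5.4571] v=[-4.3792]
Step 13: x=[5.0737] v=[-3.8345]
Step 14: x=[4.7567] v=[-3.1700]
Step 15: x=[4.5161] v=[-2.4065]
Step 16: x=[4.3593] v=[-1.5678]
Step 17: x=[4.2913] v=[-0.6801]
Step 18: x=[4.3142] v=[0.2289]
First v>=0 after going negative at step 18, time=1.8000

Answer: 1.8000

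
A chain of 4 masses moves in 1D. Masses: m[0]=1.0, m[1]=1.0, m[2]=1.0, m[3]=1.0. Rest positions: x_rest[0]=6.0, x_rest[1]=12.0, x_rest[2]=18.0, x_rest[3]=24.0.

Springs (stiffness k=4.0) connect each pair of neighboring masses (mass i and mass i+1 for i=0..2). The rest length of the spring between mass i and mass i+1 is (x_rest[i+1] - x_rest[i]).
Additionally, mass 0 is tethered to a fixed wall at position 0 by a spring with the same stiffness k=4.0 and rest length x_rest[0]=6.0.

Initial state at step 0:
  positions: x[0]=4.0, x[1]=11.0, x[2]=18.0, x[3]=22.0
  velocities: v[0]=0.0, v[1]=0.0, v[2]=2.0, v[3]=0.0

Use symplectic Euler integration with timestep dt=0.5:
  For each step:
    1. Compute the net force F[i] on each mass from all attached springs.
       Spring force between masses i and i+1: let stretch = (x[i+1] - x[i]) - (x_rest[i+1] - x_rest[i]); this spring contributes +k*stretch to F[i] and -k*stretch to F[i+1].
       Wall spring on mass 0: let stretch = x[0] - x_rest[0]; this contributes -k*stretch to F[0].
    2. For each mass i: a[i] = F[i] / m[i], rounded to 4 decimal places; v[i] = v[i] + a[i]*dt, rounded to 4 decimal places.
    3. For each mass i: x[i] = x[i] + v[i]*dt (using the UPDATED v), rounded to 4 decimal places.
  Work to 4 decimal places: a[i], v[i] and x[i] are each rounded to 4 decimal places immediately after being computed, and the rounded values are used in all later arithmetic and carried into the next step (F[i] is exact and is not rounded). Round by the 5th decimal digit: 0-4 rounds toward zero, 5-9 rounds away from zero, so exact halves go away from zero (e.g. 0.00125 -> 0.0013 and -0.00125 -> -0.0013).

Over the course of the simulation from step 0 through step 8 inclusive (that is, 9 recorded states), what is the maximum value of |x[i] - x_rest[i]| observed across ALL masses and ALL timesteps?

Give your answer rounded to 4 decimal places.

Answer: 3.0000

Derivation:
Step 0: x=[4.0000 11.0000 18.0000 22.0000] v=[0.0000 0.0000 2.0000 0.0000]
Step 1: x=[7.0000 11.0000 16.0000 24.0000] v=[6.0000 0.0000 -4.0000 4.0000]
Step 2: x=[7.0000 12.0000 17.0000 24.0000] v=[0.0000 2.0000 2.0000 0.0000]
Step 3: x=[5.0000 13.0000 20.0000 23.0000] v=[-4.0000 2.0000 6.0000 -2.0000]
Step 4: x=[6.0000 13.0000 19.0000 25.0000] v=[2.0000 0.0000 -2.0000 4.0000]
Step 5: x=[8.0000 12.0000 18.0000 27.0000] v=[4.0000 -2.0000 -2.0000 4.0000]
Step 6: x=[6.0000 13.0000 20.0000 26.0000] v=[-4.0000 2.0000 4.0000 -2.0000]
Step 7: x=[5.0000 14.0000 21.0000 25.0000] v=[-2.0000 2.0000 2.0000 -2.0000]
Step 8: x=[8.0000 13.0000 19.0000 26.0000] v=[6.0000 -2.0000 -4.0000 2.0000]
Max displacement = 3.0000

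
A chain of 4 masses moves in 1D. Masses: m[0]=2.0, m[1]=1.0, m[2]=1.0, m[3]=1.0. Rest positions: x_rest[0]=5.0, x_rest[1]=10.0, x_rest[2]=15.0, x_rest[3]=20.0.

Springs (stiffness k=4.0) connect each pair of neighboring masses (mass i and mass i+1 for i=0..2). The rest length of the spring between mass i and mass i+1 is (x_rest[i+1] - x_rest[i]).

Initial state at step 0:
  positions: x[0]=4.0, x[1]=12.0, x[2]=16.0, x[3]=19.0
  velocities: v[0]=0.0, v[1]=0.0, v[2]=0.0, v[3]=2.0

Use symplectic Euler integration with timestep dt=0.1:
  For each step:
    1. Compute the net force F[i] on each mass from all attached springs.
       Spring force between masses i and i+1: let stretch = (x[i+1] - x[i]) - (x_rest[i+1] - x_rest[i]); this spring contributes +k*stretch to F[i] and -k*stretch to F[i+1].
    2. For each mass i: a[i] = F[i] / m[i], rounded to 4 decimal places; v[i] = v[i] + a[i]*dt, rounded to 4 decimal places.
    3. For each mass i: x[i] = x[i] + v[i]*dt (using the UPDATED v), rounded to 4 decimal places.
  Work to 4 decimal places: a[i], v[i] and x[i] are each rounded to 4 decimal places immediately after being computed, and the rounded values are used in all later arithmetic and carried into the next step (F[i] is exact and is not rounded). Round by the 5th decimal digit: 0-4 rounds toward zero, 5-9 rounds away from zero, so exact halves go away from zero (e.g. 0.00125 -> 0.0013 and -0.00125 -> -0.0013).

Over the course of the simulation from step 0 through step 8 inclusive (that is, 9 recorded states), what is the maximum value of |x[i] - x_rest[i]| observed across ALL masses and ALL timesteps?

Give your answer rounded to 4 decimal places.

Answer: 2.0327

Derivation:
Step 0: x=[4.0000 12.0000 16.0000 19.0000] v=[0.0000 0.0000 0.0000 2.0000]
Step 1: x=[4.0600 11.8400 15.9600 19.2800] v=[0.6000 -1.6000 -0.4000 2.8000]
Step 2: x=[4.1756 11.5336 15.8880 19.6272] v=[1.1560 -3.0640 -0.7200 3.4720]
Step 3: x=[4.3384 11.1071 15.7914 20.0248] v=[1.6276 -4.2654 -0.9661 3.9763]
Step 4: x=[4.5365 10.5972 15.6768 20.4531] v=[1.9813 -5.0992 -1.1465 4.2829]
Step 5: x=[4.7558 10.0480 15.5500 20.8903] v=[2.1934 -5.4916 -1.2678 4.3724]
Step 6: x=[4.9810 9.5072 15.4168 21.3139] v=[2.2518 -5.4077 -1.3325 4.2363]
Step 7: x=[5.1967 9.0218 15.2831 21.7017] v=[2.1570 -4.8543 -1.3375 3.8775]
Step 8: x=[5.3889 8.6338 15.1556 22.0327] v=[1.9220 -3.8798 -1.2746 3.3101]
Max displacement = 2.0327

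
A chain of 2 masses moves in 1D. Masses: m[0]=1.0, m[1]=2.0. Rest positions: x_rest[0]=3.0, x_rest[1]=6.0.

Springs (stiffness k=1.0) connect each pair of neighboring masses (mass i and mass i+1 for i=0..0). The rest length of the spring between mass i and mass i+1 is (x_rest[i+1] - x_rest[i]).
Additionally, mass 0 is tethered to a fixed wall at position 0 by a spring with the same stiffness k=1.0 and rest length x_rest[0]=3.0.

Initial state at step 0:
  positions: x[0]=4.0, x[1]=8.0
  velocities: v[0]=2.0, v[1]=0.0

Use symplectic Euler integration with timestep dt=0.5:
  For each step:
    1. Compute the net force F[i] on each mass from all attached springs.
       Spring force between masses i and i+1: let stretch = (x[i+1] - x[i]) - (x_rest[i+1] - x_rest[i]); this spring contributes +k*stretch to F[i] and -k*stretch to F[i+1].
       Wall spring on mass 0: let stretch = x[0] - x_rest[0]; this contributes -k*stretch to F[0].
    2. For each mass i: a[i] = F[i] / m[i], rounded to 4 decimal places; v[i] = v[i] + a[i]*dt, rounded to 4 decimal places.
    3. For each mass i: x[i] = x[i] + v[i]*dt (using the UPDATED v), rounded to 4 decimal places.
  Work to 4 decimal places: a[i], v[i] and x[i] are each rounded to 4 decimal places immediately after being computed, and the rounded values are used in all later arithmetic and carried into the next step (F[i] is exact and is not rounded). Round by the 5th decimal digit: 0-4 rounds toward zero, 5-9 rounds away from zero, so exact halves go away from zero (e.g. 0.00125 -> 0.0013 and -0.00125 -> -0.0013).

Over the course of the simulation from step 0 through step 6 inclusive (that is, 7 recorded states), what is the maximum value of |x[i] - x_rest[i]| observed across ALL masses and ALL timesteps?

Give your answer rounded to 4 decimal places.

Answer: 2.4688

Derivation:
Step 0: x=[4.0000 8.0000] v=[2.0000 0.0000]
Step 1: x=[5.0000 7.8750] v=[2.0000 -0.2500]
Step 2: x=[5.4688 7.7656] v=[0.9375 -0.2188]
Step 3: x=[5.1446 7.7441] v=[-0.6485 -0.0430]
Step 4: x=[4.1841 7.7727] v=[-1.9211 0.0572]
Step 5: x=[3.0747 7.7277] v=[-2.2189 -0.0900]
Step 6: x=[2.3598 7.4761] v=[-1.4298 -0.5033]
Max displacement = 2.4688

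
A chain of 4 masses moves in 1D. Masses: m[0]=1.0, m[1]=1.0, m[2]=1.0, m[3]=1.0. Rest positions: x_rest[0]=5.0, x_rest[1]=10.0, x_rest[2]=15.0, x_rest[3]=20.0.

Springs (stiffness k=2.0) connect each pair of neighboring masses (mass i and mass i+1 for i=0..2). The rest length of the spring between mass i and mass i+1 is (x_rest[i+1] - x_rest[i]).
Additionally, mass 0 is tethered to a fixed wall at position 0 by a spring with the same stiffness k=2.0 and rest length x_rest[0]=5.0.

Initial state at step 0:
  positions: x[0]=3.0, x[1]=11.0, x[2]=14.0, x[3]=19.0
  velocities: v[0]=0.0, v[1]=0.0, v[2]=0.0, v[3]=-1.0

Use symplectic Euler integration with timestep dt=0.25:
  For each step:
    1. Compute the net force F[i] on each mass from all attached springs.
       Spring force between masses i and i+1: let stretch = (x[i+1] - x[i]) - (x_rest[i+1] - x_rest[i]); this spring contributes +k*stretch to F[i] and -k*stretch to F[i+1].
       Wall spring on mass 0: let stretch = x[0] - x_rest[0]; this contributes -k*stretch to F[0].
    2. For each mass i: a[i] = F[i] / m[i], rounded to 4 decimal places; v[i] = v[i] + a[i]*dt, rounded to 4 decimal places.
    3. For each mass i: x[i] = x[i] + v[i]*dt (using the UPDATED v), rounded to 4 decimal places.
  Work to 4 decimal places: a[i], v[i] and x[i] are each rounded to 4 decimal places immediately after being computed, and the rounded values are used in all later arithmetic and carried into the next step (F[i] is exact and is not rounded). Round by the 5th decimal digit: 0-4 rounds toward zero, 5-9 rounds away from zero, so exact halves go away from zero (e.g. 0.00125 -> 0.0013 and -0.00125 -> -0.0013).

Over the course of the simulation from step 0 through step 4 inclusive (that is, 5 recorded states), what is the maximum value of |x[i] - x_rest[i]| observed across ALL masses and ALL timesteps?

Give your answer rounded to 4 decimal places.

Step 0: x=[3.0000 11.0000 14.0000 19.0000] v=[0.0000 0.0000 0.0000 -1.0000]
Step 1: x=[3.6250 10.3750 14.2500 18.7500] v=[2.5000 -2.5000 1.0000 -1.0000]
Step 2: x=[4.6406 9.3906 14.5781 18.5625] v=[4.0625 -3.9375 1.3125 -0.7500]
Step 3: x=[5.6699 8.4609 14.7559 18.5020] v=[4.1172 -3.7188 0.7110 -0.2422]
Step 4: x=[6.3394 7.9692 14.6150 18.5982] v=[2.6778 -1.9668 -0.5635 0.3848]
Max displacement = 2.0308

Answer: 2.0308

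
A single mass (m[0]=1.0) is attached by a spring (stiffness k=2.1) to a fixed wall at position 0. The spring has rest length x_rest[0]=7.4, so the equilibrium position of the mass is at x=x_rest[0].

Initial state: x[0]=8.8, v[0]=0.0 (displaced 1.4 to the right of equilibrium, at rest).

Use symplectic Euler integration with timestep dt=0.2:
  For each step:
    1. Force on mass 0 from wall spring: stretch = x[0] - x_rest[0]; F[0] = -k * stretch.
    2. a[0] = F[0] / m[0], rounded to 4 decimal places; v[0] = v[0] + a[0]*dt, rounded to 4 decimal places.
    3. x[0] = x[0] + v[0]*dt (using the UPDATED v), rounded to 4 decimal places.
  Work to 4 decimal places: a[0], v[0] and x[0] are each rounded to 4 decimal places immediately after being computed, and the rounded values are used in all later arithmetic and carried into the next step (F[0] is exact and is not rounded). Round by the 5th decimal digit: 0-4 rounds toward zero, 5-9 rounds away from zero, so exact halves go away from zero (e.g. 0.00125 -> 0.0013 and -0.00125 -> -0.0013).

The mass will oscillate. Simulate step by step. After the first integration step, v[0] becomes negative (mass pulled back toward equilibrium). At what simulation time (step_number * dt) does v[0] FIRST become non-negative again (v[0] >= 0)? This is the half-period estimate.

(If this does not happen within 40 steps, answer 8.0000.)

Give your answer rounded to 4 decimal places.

Step 0: x=[8.8000] v=[0.0000]
Step 1: x=[8.6824] v=[-0.5880]
Step 2: x=[8.4571] v=[-1.1266]
Step 3: x=[8.1430] v=[-1.5706]
Step 4: x=[7.7665] v=[-1.8827]
Step 5: x=[7.3592] v=[-2.0366]
Step 6: x=[6.9553] v=[-2.0195]
Step 7: x=[6.5888] v=[-1.8327]
Step 8: x=[6.2904] v=[-1.4920]
Step 9: x=[6.0852] v=[-1.0260]
Step 10: x=[5.9904] v=[-0.4738]
Step 11: x=[6.0140] v=[0.1182]
First v>=0 after going negative at step 11, time=2.2000

Answer: 2.2000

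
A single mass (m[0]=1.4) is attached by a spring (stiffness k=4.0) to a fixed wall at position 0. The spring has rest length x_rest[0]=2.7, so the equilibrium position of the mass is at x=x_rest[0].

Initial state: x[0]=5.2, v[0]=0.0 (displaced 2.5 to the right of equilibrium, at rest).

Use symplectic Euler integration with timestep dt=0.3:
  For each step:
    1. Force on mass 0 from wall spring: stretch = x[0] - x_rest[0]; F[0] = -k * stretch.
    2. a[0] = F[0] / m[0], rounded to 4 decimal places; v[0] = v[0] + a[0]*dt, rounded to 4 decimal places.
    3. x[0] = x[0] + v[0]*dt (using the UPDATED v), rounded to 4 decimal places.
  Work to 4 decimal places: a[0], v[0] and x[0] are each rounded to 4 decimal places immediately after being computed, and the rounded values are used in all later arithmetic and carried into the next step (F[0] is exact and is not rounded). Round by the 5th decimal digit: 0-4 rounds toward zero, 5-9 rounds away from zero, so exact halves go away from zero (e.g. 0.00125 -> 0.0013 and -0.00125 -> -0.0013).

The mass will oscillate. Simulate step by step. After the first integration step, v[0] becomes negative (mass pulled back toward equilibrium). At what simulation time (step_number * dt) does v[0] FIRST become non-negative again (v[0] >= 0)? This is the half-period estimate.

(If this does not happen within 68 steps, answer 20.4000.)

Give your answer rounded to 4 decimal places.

Answer: 2.1000

Derivation:
Step 0: x=[5.2000] v=[0.0000]
Step 1: x=[4.5571] v=[-2.1429]
Step 2: x=[3.4367] v=[-3.7347]
Step 3: x=[2.1268] v=[-4.3662]
Step 4: x=[0.9643] v=[-3.8749]
Step 5: x=[0.2481] v=[-2.3872]
Step 6: x=[0.1624] v=[-0.2856]
Step 7: x=[0.7293] v=[1.8895]
First v>=0 after going negative at step 7, time=2.1000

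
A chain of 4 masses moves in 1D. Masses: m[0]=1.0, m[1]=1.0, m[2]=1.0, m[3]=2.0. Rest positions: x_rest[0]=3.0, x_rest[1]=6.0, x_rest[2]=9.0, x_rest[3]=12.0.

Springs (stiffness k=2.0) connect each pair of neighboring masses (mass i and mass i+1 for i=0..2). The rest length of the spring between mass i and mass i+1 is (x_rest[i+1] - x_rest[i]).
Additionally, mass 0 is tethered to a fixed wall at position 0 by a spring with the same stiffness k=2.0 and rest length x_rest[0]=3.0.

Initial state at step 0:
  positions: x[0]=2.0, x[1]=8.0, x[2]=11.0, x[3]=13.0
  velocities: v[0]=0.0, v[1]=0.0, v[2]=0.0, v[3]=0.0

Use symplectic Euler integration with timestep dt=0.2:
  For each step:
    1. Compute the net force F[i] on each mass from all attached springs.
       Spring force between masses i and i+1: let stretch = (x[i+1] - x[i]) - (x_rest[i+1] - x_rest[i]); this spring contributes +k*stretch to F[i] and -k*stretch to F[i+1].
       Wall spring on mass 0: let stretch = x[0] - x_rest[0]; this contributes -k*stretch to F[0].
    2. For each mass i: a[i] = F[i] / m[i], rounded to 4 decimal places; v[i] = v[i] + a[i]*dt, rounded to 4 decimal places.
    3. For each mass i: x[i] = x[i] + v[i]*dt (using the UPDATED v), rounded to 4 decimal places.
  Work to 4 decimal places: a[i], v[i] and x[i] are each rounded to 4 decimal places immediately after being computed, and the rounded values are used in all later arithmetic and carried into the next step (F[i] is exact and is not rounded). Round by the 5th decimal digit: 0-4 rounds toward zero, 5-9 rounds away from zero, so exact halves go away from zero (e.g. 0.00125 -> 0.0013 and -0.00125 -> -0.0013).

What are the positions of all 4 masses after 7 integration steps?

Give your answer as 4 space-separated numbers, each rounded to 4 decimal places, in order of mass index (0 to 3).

Answer: 4.8623 5.9673 9.0684 13.5542

Derivation:
Step 0: x=[2.0000 8.0000 11.0000 13.0000] v=[0.0000 0.0000 0.0000 0.0000]
Step 1: x=[2.3200 7.7600 10.9200 13.0400] v=[1.6000 -1.2000 -0.4000 0.2000]
Step 2: x=[2.8896 7.3376 10.7568 13.1152] v=[2.8480 -2.1120 -0.8160 0.3760]
Step 3: x=[3.5839 6.8329 10.5087 13.2161] v=[3.4714 -2.5235 -1.2403 0.5043]
Step 4: x=[4.2514 6.3623 10.1832 13.3287] v=[3.3374 -2.3528 -1.6277 0.5628]
Step 5: x=[4.7476 6.0285 9.8036 13.4354] v=[2.4812 -1.6688 -1.8979 0.5337]
Step 6: x=[4.9665 5.8943 9.4126 13.5169] v=[1.0945 -0.6711 -1.9552 0.4073]
Step 7: x=[4.8623 5.9673 9.0684 13.5542] v=[-0.5210 0.3651 -1.7208 0.1864]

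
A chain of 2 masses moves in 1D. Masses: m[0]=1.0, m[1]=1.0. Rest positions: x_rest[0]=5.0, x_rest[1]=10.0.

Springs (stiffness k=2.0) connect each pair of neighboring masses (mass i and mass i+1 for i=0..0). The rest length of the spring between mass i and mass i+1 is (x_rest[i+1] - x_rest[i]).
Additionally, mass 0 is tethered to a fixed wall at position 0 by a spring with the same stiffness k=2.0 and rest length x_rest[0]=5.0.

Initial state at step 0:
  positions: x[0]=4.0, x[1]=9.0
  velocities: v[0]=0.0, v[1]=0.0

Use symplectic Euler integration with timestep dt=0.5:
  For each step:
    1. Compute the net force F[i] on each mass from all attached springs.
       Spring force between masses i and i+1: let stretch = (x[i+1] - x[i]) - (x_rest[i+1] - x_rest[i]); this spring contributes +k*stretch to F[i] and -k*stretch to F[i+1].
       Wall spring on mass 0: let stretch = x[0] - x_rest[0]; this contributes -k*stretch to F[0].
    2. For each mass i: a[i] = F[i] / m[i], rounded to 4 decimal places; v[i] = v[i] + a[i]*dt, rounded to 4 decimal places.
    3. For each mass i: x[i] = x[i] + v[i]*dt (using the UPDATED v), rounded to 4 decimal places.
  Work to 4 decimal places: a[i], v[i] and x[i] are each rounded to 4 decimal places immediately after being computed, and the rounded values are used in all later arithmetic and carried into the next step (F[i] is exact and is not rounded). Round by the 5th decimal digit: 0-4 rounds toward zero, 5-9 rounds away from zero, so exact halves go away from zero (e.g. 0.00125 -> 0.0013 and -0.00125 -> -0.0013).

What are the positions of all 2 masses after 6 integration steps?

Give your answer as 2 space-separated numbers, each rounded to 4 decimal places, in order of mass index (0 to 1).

Step 0: x=[4.0000 9.0000] v=[0.0000 0.0000]
Step 1: x=[4.5000 9.0000] v=[1.0000 0.0000]
Step 2: x=[5.0000 9.2500] v=[1.0000 0.5000]
Step 3: x=[5.1250 9.8750] v=[0.2500 1.2500]
Step 4: x=[5.0625 10.6250] v=[-0.1250 1.5000]
Step 5: x=[5.2500 11.0938] v=[0.3750 0.9375]
Step 6: x=[5.7344 11.1407] v=[0.9688 0.0937]

Answer: 5.7344 11.1407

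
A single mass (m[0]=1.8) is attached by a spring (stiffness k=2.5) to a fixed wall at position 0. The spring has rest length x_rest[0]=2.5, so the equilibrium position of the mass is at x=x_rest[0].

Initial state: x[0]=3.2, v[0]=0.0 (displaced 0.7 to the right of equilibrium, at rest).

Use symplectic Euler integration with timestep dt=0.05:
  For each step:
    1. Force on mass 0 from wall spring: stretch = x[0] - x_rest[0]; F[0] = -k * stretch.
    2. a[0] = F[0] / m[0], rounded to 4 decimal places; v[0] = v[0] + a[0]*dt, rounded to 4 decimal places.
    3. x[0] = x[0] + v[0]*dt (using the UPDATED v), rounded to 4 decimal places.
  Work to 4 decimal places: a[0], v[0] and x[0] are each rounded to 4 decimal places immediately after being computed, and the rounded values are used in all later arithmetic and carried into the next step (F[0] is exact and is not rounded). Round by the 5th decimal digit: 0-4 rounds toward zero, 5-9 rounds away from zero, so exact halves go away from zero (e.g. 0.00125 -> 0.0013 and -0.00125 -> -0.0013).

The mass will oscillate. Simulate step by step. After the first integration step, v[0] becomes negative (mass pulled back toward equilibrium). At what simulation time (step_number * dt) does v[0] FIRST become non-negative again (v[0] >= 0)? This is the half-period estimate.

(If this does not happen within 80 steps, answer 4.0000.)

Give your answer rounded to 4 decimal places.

Step 0: x=[3.2000] v=[0.0000]
Step 1: x=[3.1976] v=[-0.0486]
Step 2: x=[3.1928] v=[-0.0970]
Step 3: x=[3.1855] v=[-0.1451]
Step 4: x=[3.1759] v=[-0.1927]
Step 5: x=[3.1639] v=[-0.2396]
Step 6: x=[3.1496] v=[-0.2857]
Step 7: x=[3.1331] v=[-0.3308]
Step 8: x=[3.1144] v=[-0.3748]
Step 9: x=[3.0935] v=[-0.4175]
Step 10: x=[3.0706] v=[-0.4587]
Step 11: x=[3.0457] v=[-0.4983]
Step 12: x=[3.0189] v=[-0.5362]
Step 13: x=[2.9903] v=[-0.5722]
Step 14: x=[2.9600] v=[-0.6063]
Step 15: x=[2.9281] v=[-0.6382]
Step 16: x=[2.8947] v=[-0.6679]
Step 17: x=[2.8599] v=[-0.6953]
Step 18: x=[2.8239] v=[-0.7203]
Step 19: x=[2.7868] v=[-0.7428]
Step 20: x=[2.7487] v=[-0.7627]
Step 21: x=[2.7097] v=[-0.7800]
Step 22: x=[2.6700] v=[-0.7946]
Step 23: x=[2.6297] v=[-0.8064]
Step 24: x=[2.5889] v=[-0.8154]
Step 25: x=[2.5478] v=[-0.8216]
Step 26: x=[2.5066] v=[-0.8249]
Step 27: x=[2.4653] v=[-0.8254]
Step 28: x=[2.4242] v=[-0.8230]
Step 29: x=[2.3833] v=[-0.8177]
Step 30: x=[2.3428] v=[-0.8096]
Step 31: x=[2.3029] v=[-0.7987]
Step 32: x=[2.2637] v=[-0.7850]
Step 33: x=[2.2253] v=[-0.7686]
Step 34: x=[2.1878] v=[-0.7495]
Step 35: x=[2.1514] v=[-0.7278]
Step 36: x=[2.1162] v=[-0.7036]
Step 37: x=[2.0824] v=[-0.6769]
Step 38: x=[2.0500] v=[-0.6479]
Step 39: x=[2.0192] v=[-0.6167]
Step 40: x=[1.9900] v=[-0.5833]
Step 41: x=[1.9626] v=[-0.5479]
Step 42: x=[1.9371] v=[-0.5106]
Step 43: x=[1.9135] v=[-0.4715]
Step 44: x=[1.8920] v=[-0.4308]
Step 45: x=[1.8726] v=[-0.3886]
Step 46: x=[1.8554] v=[-0.3450]
Step 47: x=[1.8404] v=[-0.3002]
Step 48: x=[1.8277] v=[-0.2544]
Step 49: x=[1.8173] v=[-0.2077]
Step 50: x=[1.8093] v=[-0.1603]
Step 51: x=[1.8037] v=[-0.1123]
Step 52: x=[1.8005] v=[-0.0639]
Step 53: x=[1.7997] v=[-0.0153]
Step 54: x=[1.8014] v=[0.0333]
First v>=0 after going negative at step 54, time=2.7000

Answer: 2.7000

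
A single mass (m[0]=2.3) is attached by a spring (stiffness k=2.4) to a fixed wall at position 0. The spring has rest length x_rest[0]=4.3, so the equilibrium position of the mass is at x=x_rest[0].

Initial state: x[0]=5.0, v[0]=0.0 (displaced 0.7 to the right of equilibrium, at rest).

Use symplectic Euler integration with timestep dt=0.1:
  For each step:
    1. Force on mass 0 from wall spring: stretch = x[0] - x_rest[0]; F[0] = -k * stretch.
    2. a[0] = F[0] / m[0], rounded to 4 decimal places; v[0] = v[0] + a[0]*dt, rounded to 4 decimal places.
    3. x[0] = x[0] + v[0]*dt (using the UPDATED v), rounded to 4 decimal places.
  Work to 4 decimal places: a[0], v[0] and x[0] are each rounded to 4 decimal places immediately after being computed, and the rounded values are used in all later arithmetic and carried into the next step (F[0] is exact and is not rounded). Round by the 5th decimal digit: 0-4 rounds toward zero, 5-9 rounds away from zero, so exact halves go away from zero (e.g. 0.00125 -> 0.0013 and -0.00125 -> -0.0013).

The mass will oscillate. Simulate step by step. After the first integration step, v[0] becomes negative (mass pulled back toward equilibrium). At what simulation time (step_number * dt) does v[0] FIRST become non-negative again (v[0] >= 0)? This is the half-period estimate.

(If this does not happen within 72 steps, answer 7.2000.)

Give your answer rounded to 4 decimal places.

Step 0: x=[5.0000] v=[0.0000]
Step 1: x=[4.9927] v=[-0.0730]
Step 2: x=[4.9782] v=[-0.1453]
Step 3: x=[4.9566] v=[-0.2161]
Step 4: x=[4.9281] v=[-0.2846]
Step 5: x=[4.8931] v=[-0.3501]
Step 6: x=[4.8519] v=[-0.4120]
Step 7: x=[4.8049] v=[-0.4696]
Step 8: x=[4.7527] v=[-0.5223]
Step 9: x=[4.6958] v=[-0.5695]
Step 10: x=[4.6347] v=[-0.6108]
Step 11: x=[4.5701] v=[-0.6457]
Step 12: x=[4.5027] v=[-0.6739]
Step 13: x=[4.4332] v=[-0.6951]
Step 14: x=[4.3623] v=[-0.7090]
Step 15: x=[4.2908] v=[-0.7155]
Step 16: x=[4.2194] v=[-0.7145]
Step 17: x=[4.1488] v=[-0.7061]
Step 18: x=[4.0798] v=[-0.6903]
Step 19: x=[4.0131] v=[-0.6673]
Step 20: x=[3.9494] v=[-0.6374]
Step 21: x=[3.8893] v=[-0.6008]
Step 22: x=[3.8335] v=[-0.5579]
Step 23: x=[3.7826] v=[-0.5092]
Step 24: x=[3.7371] v=[-0.4552]
Step 25: x=[3.6975] v=[-0.3965]
Step 26: x=[3.6641] v=[-0.3336]
Step 27: x=[3.6374] v=[-0.2673]
Step 28: x=[3.6176] v=[-0.1982]
Step 29: x=[3.6049] v=[-0.1270]
Step 30: x=[3.5995] v=[-0.0545]
Step 31: x=[3.6014] v=[0.0186]
First v>=0 after going negative at step 31, time=3.1000

Answer: 3.1000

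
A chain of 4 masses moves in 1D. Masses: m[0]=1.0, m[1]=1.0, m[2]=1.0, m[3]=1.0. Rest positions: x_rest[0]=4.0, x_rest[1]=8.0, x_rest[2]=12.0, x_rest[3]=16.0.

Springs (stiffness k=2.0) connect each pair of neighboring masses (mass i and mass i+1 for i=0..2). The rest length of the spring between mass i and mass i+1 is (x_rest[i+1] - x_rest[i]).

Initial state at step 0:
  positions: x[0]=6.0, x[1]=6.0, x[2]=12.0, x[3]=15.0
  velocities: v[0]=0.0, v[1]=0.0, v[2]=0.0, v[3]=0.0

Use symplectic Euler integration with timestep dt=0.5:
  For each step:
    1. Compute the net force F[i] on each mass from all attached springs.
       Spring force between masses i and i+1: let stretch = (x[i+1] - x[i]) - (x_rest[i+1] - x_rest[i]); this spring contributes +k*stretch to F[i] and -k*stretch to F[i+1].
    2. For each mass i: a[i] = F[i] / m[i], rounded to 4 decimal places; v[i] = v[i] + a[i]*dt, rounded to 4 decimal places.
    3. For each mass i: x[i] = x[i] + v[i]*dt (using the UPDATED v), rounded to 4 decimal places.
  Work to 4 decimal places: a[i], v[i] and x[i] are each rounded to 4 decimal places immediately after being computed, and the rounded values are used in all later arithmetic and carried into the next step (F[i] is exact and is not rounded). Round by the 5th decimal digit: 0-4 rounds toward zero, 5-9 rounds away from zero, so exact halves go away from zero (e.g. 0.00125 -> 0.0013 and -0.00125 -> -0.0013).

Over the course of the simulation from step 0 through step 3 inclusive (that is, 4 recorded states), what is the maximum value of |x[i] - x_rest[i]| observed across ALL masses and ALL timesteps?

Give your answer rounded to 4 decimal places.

Answer: 2.2500

Derivation:
Step 0: x=[6.0000 6.0000 12.0000 15.0000] v=[0.0000 0.0000 0.0000 0.0000]
Step 1: x=[4.0000 9.0000 10.5000 15.5000] v=[-4.0000 6.0000 -3.0000 1.0000]
Step 2: x=[2.5000 10.2500 10.7500 15.5000] v=[-3.0000 2.5000 0.5000 0.0000]
Step 3: x=[2.8750 7.8750 13.1250 15.1250] v=[0.7500 -4.7500 4.7500 -0.7500]
Max displacement = 2.2500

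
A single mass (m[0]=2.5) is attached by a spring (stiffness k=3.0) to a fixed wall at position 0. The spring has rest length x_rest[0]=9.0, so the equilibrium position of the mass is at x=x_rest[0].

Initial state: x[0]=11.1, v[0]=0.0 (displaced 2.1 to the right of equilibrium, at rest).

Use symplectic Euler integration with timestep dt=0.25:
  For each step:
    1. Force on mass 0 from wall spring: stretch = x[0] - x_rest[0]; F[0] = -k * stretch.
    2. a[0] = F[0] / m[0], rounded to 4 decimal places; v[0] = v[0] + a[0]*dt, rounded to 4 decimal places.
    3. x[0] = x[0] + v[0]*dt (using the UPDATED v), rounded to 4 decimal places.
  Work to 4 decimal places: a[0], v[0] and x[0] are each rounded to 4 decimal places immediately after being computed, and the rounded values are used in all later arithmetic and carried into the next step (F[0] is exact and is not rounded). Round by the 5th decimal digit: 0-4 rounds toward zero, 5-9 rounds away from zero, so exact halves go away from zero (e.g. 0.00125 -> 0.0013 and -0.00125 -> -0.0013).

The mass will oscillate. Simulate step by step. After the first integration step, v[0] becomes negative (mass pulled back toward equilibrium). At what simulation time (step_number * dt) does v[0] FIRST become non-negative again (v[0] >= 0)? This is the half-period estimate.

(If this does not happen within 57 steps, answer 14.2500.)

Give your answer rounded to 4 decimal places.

Answer: 3.0000

Derivation:
Step 0: x=[11.1000] v=[0.0000]
Step 1: x=[10.9425] v=[-0.6300]
Step 2: x=[10.6393] v=[-1.2128]
Step 3: x=[10.2132] v=[-1.7046]
Step 4: x=[9.6961] v=[-2.0686]
Step 5: x=[9.1268] v=[-2.2774]
Step 6: x=[8.5479] v=[-2.3155]
Step 7: x=[8.0029] v=[-2.1799]
Step 8: x=[7.5327] v=[-1.8808]
Step 9: x=[7.1726] v=[-1.4406]
Step 10: x=[6.9495] v=[-0.8924]
Step 11: x=[6.8802] v=[-0.2773]
Step 12: x=[6.9699] v=[0.3587]
First v>=0 after going negative at step 12, time=3.0000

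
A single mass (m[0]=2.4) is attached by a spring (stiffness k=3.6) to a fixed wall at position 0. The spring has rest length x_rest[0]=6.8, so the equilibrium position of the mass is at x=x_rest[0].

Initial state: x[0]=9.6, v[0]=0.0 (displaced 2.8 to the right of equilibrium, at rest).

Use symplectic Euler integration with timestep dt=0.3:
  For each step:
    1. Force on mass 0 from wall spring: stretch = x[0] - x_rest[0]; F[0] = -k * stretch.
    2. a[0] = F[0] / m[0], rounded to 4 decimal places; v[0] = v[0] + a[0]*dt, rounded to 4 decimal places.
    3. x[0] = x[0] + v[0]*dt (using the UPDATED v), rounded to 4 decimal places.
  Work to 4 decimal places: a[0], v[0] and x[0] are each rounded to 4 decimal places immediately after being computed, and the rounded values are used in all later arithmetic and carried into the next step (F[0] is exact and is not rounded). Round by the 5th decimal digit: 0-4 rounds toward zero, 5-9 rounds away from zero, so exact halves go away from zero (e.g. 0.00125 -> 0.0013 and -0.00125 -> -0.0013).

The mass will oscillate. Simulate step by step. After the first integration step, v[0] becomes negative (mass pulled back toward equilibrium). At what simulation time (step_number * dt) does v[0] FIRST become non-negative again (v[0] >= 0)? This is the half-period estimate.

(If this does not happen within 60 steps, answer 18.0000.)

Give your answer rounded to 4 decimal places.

Step 0: x=[9.6000] v=[0.0000]
Step 1: x=[9.2220] v=[-1.2600]
Step 2: x=[8.5170] v=[-2.3499]
Step 3: x=[7.5802] v=[-3.1226]
Step 4: x=[6.5381] v=[-3.4737]
Step 5: x=[5.5314] v=[-3.3558]
Step 6: x=[4.6959] v=[-2.7849]
Step 7: x=[4.1445] v=[-1.8380]
Step 8: x=[3.9516] v=[-0.6430]
Step 9: x=[4.1432] v=[0.6388]
First v>=0 after going negative at step 9, time=2.7000

Answer: 2.7000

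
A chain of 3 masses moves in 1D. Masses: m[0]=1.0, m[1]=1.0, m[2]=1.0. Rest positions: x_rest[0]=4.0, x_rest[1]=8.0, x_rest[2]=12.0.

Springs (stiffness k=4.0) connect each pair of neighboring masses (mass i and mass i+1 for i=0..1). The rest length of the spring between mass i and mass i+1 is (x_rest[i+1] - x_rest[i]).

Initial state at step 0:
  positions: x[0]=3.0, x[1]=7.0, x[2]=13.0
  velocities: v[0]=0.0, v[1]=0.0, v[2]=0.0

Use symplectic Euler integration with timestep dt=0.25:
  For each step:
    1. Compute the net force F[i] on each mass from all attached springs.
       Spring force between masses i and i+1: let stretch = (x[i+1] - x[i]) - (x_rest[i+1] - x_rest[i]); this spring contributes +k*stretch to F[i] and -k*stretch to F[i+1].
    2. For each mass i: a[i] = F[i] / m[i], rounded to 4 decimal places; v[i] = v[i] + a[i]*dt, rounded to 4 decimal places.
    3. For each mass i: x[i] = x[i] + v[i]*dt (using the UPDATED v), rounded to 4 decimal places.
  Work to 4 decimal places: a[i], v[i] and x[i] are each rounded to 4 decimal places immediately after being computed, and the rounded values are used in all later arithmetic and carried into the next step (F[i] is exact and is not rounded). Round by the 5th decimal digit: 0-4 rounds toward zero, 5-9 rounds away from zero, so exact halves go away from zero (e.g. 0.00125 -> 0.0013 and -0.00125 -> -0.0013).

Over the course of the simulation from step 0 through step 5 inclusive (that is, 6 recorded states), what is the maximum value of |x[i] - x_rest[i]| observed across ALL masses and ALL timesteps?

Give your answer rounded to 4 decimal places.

Answer: 1.2343

Derivation:
Step 0: x=[3.0000 7.0000 13.0000] v=[0.0000 0.0000 0.0000]
Step 1: x=[3.0000 7.5000 12.5000] v=[0.0000 2.0000 -2.0000]
Step 2: x=[3.1250 8.1250 11.7500] v=[0.5000 2.5000 -3.0000]
Step 3: x=[3.5000 8.4063 11.0938] v=[1.5000 1.1250 -2.6250]
Step 4: x=[4.1016 8.1329 10.7657] v=[2.4063 -1.0938 -1.3125]
Step 5: x=[4.7110 7.5098 10.7794] v=[2.4376 -2.4923 0.0547]
Max displacement = 1.2343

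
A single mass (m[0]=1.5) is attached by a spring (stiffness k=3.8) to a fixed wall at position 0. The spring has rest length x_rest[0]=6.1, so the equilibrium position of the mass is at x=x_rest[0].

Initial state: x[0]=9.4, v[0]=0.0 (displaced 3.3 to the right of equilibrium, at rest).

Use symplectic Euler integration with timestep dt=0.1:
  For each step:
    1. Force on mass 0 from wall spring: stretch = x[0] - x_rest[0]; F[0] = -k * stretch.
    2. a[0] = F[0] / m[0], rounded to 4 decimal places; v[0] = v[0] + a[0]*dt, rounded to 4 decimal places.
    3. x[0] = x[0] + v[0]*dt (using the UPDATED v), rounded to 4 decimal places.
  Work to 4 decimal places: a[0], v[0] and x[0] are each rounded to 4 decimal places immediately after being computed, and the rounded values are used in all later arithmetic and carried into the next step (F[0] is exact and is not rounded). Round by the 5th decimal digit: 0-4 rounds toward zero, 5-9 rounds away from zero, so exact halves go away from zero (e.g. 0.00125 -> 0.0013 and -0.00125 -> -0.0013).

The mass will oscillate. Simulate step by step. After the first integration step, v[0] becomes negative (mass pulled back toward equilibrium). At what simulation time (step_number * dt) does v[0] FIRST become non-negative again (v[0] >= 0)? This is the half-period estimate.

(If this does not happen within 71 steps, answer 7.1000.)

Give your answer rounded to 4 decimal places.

Step 0: x=[9.4000] v=[0.0000]
Step 1: x=[9.3164] v=[-0.8360]
Step 2: x=[9.1513] v=[-1.6508]
Step 3: x=[8.9089] v=[-2.4238]
Step 4: x=[8.5954] v=[-3.1354]
Step 5: x=[8.2186] v=[-3.7676]
Step 6: x=[7.7882] v=[-4.3043]
Step 7: x=[7.3150] v=[-4.7320]
Step 8: x=[6.8110] v=[-5.0398]
Step 9: x=[6.2890] v=[-5.2199]
Step 10: x=[5.7622] v=[-5.2678]
Step 11: x=[5.2440] v=[-5.1822]
Step 12: x=[4.7475] v=[-4.9654]
Step 13: x=[4.2852] v=[-4.6228]
Step 14: x=[3.8689] v=[-4.1631]
Step 15: x=[3.5091] v=[-3.5979]
Step 16: x=[3.2150] v=[-2.9415]
Step 17: x=[2.9939] v=[-2.2106]
Step 18: x=[2.8515] v=[-1.4237]
Step 19: x=[2.7914] v=[-0.6008]
Step 20: x=[2.8151] v=[0.2374]
First v>=0 after going negative at step 20, time=2.0000

Answer: 2.0000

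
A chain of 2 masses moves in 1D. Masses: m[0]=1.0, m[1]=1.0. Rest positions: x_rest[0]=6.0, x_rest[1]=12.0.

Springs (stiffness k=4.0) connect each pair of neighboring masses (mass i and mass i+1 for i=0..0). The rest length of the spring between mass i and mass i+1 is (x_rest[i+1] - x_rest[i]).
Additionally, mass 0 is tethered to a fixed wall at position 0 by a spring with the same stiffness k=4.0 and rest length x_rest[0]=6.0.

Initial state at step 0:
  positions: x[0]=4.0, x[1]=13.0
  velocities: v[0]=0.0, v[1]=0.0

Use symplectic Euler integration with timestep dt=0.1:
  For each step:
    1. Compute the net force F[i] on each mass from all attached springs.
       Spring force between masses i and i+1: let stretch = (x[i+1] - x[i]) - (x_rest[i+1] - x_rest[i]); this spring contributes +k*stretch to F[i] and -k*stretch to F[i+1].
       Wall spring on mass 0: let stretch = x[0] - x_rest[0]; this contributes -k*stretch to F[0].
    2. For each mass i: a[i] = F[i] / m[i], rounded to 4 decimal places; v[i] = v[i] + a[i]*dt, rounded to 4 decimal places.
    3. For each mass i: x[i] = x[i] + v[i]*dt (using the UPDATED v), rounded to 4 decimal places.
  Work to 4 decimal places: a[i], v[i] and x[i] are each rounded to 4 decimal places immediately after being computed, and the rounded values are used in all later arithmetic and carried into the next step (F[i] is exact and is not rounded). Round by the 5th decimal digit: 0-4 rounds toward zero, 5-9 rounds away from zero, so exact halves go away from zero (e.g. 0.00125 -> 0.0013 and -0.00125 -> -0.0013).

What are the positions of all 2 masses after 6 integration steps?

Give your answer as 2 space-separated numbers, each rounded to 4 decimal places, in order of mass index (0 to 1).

Answer: 6.9168 11.2694

Derivation:
Step 0: x=[4.0000 13.0000] v=[0.0000 0.0000]
Step 1: x=[4.2000 12.8800] v=[2.0000 -1.2000]
Step 2: x=[4.5792 12.6528] v=[3.7920 -2.2720]
Step 3: x=[5.0982 12.3427] v=[5.1898 -3.1014]
Step 4: x=[5.7030 11.9828] v=[6.0483 -3.5992]
Step 5: x=[6.3309 11.6117] v=[6.2790 -3.7111]
Step 6: x=[6.9168 11.2694] v=[5.8590 -3.4234]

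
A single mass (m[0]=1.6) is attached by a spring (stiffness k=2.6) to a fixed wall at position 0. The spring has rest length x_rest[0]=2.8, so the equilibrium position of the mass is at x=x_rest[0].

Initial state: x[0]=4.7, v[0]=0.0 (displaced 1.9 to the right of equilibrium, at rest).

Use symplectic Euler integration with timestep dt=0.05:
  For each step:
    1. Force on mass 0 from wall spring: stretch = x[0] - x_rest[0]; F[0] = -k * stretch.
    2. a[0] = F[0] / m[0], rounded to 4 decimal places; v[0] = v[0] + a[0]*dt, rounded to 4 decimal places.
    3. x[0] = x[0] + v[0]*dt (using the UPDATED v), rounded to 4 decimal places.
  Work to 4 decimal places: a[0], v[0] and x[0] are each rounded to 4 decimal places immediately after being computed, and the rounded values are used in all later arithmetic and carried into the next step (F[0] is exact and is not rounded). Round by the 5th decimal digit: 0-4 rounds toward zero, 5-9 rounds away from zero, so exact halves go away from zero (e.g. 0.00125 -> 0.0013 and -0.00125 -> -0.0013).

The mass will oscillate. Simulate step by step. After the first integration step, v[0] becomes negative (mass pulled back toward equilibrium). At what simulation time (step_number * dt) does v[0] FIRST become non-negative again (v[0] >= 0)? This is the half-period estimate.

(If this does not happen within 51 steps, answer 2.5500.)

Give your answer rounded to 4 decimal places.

Step 0: x=[4.7000] v=[0.0000]
Step 1: x=[4.6923] v=[-0.1544]
Step 2: x=[4.6769] v=[-0.3082]
Step 3: x=[4.6539] v=[-0.4607]
Step 4: x=[4.6233] v=[-0.6113]
Step 5: x=[4.5853] v=[-0.7594]
Step 6: x=[4.5401] v=[-0.9045]
Step 7: x=[4.4878] v=[-1.0459]
Step 8: x=[4.4287] v=[-1.1830]
Step 9: x=[4.3629] v=[-1.3153]
Step 10: x=[4.2908] v=[-1.4423]
Step 11: x=[4.2126] v=[-1.5634]
Step 12: x=[4.1287] v=[-1.6782]
Step 13: x=[4.0394] v=[-1.7862]
Step 14: x=[3.9451] v=[-1.8869]
Step 15: x=[3.8461] v=[-1.9799]
Step 16: x=[3.7429] v=[-2.0649]
Step 17: x=[3.6358] v=[-2.1415]
Step 18: x=[3.5253] v=[-2.2094]
Step 19: x=[3.4119] v=[-2.2683]
Step 20: x=[3.2960] v=[-2.3180]
Step 21: x=[3.1781] v=[-2.3583]
Step 22: x=[3.0587] v=[-2.3890]
Step 23: x=[2.9382] v=[-2.4100]
Step 24: x=[2.8171] v=[-2.4212]
Step 25: x=[2.6960] v=[-2.4226]
Step 26: x=[2.5753] v=[-2.4142]
Step 27: x=[2.4555] v=[-2.3959]
Step 28: x=[2.3371] v=[-2.3679]
Step 29: x=[2.2206] v=[-2.3303]
Step 30: x=[2.1064] v=[-2.2832]
Step 31: x=[1.9951] v=[-2.2268]
Step 32: x=[1.8870] v=[-2.1614]
Step 33: x=[1.7826] v=[-2.0872]
Step 34: x=[1.6824] v=[-2.0045]
Step 35: x=[1.5867] v=[-1.9137]
Step 36: x=[1.4959] v=[-1.8151]
Step 37: x=[1.4104] v=[-1.7091]
Step 38: x=[1.3306] v=[-1.5962]
Step 39: x=[1.2568] v=[-1.4768]
Step 40: x=[1.1892] v=[-1.3514]
Step 41: x=[1.1282] v=[-1.2205]
Step 42: x=[1.0740] v=[-1.0847]
Step 43: x=[1.0268] v=[-0.9445]
Step 44: x=[0.9868] v=[-0.8004]
Step 45: x=[0.9541] v=[-0.6531]
Step 46: x=[0.9289] v=[-0.5031]
Step 47: x=[0.9113] v=[-0.3511]
Step 48: x=[0.9014] v=[-0.1976]
Step 49: x=[0.8992] v=[-0.0433]
Step 50: x=[0.9048] v=[0.1111]
First v>=0 after going negative at step 50, time=2.5000

Answer: 2.5000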